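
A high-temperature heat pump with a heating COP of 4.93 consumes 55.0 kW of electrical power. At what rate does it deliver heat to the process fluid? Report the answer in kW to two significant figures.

270 kW

Q̇_H = COP_HP × Ẇ = 4.93 × 55.00 = 271.2 kW.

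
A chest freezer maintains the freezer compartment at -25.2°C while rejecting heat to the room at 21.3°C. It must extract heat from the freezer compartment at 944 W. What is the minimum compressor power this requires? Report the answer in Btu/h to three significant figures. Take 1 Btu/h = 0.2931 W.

In absolute terms T_C = 247.95 K and T_H = 294.45 K, so ΔT = 46.50 K.
COP_Carnot = T_C/ΔT = 247.95/46.50 = 5.332.
Ẇ_min = Q̇/COP_Carnot = 944.0/5.332 = 177.0 W = 604.0 Btu/h.

604 Btu/h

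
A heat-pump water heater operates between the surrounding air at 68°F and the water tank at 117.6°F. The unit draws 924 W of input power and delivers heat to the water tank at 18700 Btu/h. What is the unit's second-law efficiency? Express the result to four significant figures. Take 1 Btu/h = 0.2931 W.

Converting, Q̇_H = 18700 Btu/h = 5481 W, so COP_actual = Q̇_H/Ẇ = 5481/924.0 = 5.932.
In absolute terms T_C = 293.15 K and T_H = 320.71 K, so ΔT = 27.56 K.
COP_Carnot = T_H/ΔT = 320.71/27.56 = 11.64.
η_II = COP_actual/COP_Carnot = 5.932/11.64 = 0.5097.

0.5097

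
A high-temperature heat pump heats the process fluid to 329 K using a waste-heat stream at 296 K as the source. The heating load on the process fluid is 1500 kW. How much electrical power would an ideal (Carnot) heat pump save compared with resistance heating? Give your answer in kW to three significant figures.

1350 kW

The reservoir spacing is ΔT = 329 − 296 = 33.00 K.
COP_Carnot = T_H/ΔT = 329.00/33.00 = 9.970.
Resistance heating needs Ẇ_res = Q̇_H = 1500 kW; the reversible heat pump needs only Ẇ_hp = Q̇_H/COP = 150.5 kW.
Saving = 1500 − 150.5 = 1350 kW.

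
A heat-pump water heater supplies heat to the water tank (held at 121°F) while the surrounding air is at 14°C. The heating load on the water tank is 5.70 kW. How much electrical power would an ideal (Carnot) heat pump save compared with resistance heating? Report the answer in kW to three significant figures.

In absolute terms T_C = 287.15 K and T_H = 322.59 K, so ΔT = 35.44 K.
COP_Carnot = T_H/ΔT = 322.59/35.44 = 9.101.
Resistance heating needs Ẇ_res = Q̇_H = 5.700 kW; the reversible heat pump needs only Ẇ_hp = Q̇_H/COP = 0.6263 kW.
Saving = 5.700 − 0.6263 = 5.074 kW.

5.07 kW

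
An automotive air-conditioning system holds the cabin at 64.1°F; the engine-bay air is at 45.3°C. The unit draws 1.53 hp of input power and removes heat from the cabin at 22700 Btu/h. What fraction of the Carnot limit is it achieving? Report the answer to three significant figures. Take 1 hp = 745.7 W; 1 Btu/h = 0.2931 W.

Converting, Q̇_C = 22700 Btu/h = 8.922 hp, so COP_actual = Q̇_C/Ẇ = 8.922/1.530 = 5.832.
In absolute terms T_C = 290.98 K and T_H = 318.45 K, so ΔT = 27.47 K.
COP_Carnot = T_C/ΔT = 290.98/27.47 = 10.59.
η_II = COP_actual/COP_Carnot = 5.832/10.59 = 0.5505.

0.550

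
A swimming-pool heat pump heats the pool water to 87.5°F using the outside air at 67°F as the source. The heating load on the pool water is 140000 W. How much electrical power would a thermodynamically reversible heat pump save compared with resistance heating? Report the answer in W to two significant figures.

130000 W

In absolute terms T_C = 292.59 K and T_H = 303.98 K, so ΔT = 11.39 K.
COP_Carnot = T_H/ΔT = 303.98/11.39 = 26.69.
Resistance heating needs Ẇ_res = Q̇_H = 140000 W; the reversible heat pump needs only Ẇ_hp = Q̇_H/COP = 5245 W.
Saving = 140000 − 5245 = 134800 W.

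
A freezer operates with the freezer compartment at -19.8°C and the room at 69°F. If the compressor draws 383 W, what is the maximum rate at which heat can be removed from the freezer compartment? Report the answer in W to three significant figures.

2400 W

In absolute terms T_C = 253.35 K and T_H = 293.71 K, so ΔT = 40.36 K.
COP_Carnot = T_C/ΔT = 253.35/40.36 = 6.278.
Q̇_max = COP_Carnot × Ẇ = 6.278 × 383.0 W = 2404 W.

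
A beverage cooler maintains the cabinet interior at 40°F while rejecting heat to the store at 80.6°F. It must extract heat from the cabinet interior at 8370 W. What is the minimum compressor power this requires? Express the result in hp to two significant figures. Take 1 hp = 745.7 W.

0.91 hp

In absolute terms T_C = 277.59 K and T_H = 300.15 K, so ΔT = 22.56 K.
COP_Carnot = T_C/ΔT = 277.59/22.56 = 12.31.
Ẇ_min = Q̇/COP_Carnot = 8370/12.31 = 680.1 W = 0.9120 hp.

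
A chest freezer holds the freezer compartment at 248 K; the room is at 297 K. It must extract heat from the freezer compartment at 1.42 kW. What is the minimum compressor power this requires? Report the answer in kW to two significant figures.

0.28 kW

The reservoir spacing is ΔT = 297 − 248 = 49.00 K.
COP_Carnot = T_C/ΔT = 248.00/49.00 = 5.061.
Ẇ_min = Q̇/COP_Carnot = 1.420/5.061 = 0.2806 kW.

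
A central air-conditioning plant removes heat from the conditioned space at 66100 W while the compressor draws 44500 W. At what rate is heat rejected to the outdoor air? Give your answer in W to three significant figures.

For a cyclic device the first law requires Q̇_H = Q̇_C + Ẇ.
Q̇_H = Q̇_C + Ẇ = 110600 W.

111000 W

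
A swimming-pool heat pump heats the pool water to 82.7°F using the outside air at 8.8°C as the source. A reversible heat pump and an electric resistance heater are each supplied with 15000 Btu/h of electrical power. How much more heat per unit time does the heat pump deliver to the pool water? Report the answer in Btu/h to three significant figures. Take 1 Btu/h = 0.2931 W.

In absolute terms T_C = 281.95 K and T_H = 301.32 K, so ΔT = 19.37 K.
COP_Carnot = T_H/ΔT = 301.32/19.37 = 15.56.
The heat pump delivers Q̇_H = COP × Ẇ = 233400 Btu/h; the resistance heater delivers Ẇ = 15000 Btu/h.
Extra = (COP − 1)·Ẇ = 218400 Btu/h.

218000 Btu/h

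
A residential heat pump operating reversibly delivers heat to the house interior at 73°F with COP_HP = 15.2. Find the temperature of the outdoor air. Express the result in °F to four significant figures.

37.96 °F

COP_HP = T_H/(T_H − T_C) gives T_H − T_C = T_H/COP.
With T_H = 295.93 K, T_C = 295.93 × (1 − 1/15.2) = 276.46 K.
Converting, 276.46 K = 37.96°F.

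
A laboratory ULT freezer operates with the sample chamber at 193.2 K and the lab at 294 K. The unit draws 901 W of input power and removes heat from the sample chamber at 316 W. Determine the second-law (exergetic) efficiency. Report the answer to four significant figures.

0.1830

COP_actual = Q̇_C/Ẇ = 316.0/901.0 = 0.3507.
The reservoir spacing is ΔT = 294 − 193.2 = 100.8 K.
COP_Carnot = T_C/ΔT = 193.20/100.8 = 1.917.
η_II = COP_actual/COP_Carnot = 0.3507/1.917 = 0.1830.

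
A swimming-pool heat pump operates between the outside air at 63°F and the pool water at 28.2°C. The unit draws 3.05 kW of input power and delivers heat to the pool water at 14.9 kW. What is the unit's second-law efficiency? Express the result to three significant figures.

0.178

COP_actual = Q̇_H/Ẇ = 14.90/3.050 = 4.885.
In absolute terms T_C = 290.37 K and T_H = 301.35 K, so ΔT = 10.98 K.
COP_Carnot = T_H/ΔT = 301.35/10.98 = 27.45.
η_II = COP_actual/COP_Carnot = 4.885/27.45 = 0.1780.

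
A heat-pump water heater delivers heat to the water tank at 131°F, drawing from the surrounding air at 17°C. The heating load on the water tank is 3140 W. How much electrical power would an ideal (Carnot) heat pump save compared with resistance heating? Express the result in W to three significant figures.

2780 W

In absolute terms T_C = 290.15 K and T_H = 328.15 K, so ΔT = 38.00 K.
COP_Carnot = T_H/ΔT = 328.15/38.00 = 8.636.
Resistance heating needs Ẇ_res = Q̇_H = 3140 W; the reversible heat pump needs only Ẇ_hp = Q̇_H/COP = 363.6 W.
Saving = 3140 − 363.6 = 2776 W.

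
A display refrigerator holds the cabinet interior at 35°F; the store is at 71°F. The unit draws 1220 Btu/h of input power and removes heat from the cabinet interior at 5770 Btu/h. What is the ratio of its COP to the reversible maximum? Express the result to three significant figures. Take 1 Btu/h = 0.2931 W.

COP_actual = Q̇_C/Ẇ = 5770/1220 = 4.730.
In absolute terms T_C = 274.82 K and T_H = 294.82 K, so ΔT = 20.00 K.
COP_Carnot = T_C/ΔT = 274.82/20.00 = 13.74.
η_II = COP_actual/COP_Carnot = 4.730/13.74 = 0.3442.

0.344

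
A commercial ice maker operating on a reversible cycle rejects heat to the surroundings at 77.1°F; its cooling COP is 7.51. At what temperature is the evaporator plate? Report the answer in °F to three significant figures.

For a Carnot refrigerator COP_R = T_C/(T_H − T_C), so T_C = COP·T_H/(1 + COP).
With T_H = 298.21 K, T_C = 7.51 × 298.21/8.510 = 263.16 K.
Converting, 263.16 K = 14.02°F.

14.0 °F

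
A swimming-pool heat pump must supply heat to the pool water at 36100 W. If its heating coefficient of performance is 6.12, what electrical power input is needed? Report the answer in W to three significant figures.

Ẇ = Q̇_H/COP_HP = 36100/6.12 = 5899 W.

5900 W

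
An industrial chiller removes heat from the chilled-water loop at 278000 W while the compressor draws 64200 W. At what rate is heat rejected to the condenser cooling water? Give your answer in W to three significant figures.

For a cyclic device the first law requires Q̇_H = Q̇_C + Ẇ.
Q̇_H = Q̇_C + Ẇ = 342200 W.

342000 W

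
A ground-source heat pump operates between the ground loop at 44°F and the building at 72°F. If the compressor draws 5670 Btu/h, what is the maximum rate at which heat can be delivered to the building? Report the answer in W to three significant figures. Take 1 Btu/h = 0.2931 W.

In absolute terms T_C = 279.82 K and T_H = 295.37 K, so ΔT = 15.56 K.
COP_Carnot = T_H/ΔT = 295.37/15.56 = 18.99.
Q̇_max = COP_Carnot × Ẇ = 18.99 × 5670 Btu/h = 107700 Btu/h = 31560 W.

31600 W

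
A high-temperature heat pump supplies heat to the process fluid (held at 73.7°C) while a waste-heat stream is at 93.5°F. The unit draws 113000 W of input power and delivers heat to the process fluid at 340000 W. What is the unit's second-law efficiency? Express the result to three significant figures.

COP_actual = Q̇_H/Ẇ = 340000/113000 = 3.009.
In absolute terms T_C = 307.32 K and T_H = 346.85 K, so ΔT = 39.53 K.
COP_Carnot = T_H/ΔT = 346.85/39.53 = 8.774.
η_II = COP_actual/COP_Carnot = 3.009/8.774 = 0.3429.

0.343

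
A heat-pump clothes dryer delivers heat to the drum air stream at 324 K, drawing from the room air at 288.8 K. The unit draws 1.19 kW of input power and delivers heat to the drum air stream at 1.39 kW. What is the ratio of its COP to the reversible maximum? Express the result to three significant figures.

COP_actual = Q̇_H/Ẇ = 1.390/1.190 = 1.168.
The reservoir spacing is ΔT = 324 − 288.8 = 35.20 K.
COP_Carnot = T_H/ΔT = 324.00/35.20 = 9.205.
η_II = COP_actual/COP_Carnot = 1.168/9.205 = 0.1269.

0.127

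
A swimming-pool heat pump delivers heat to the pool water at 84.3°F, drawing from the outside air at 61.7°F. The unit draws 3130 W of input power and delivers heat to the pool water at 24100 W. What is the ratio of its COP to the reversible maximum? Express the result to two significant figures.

COP_actual = Q̇_H/Ẇ = 24100/3130 = 7.700.
In absolute terms T_C = 289.65 K and T_H = 302.21 K, so ΔT = 12.56 K.
COP_Carnot = T_H/ΔT = 302.21/12.56 = 24.07.
η_II = COP_actual/COP_Carnot = 7.700/24.07 = 0.3199.

0.32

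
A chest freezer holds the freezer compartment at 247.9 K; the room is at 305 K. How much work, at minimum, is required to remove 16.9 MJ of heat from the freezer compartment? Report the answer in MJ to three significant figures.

3.89 MJ

The reservoir spacing is ΔT = 305 − 247.9 = 57.10 K.
The reversible limit is COP_R = T_C/ΔT = 4.342, so W_min = Q_C/COP = Q_C·ΔT/T_C.
W_min = 16.90 × 57.10/247.90 = 3.893 MJ.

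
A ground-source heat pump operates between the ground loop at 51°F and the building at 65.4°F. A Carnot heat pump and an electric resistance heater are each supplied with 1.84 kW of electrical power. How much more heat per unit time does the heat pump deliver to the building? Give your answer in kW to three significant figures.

65.3 kW

In absolute terms T_C = 283.71 K and T_H = 291.71 K, so ΔT = 8.000 K.
COP_Carnot = T_H/ΔT = 291.71/8.000 = 36.46.
The heat pump delivers Q̇_H = COP × Ẇ = 67.09 kW; the resistance heater delivers Ẇ = 1.840 kW.
Extra = (COP − 1)·Ẇ = 65.25 kW.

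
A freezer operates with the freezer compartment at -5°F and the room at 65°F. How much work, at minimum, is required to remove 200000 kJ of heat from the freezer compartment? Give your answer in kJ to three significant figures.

In absolute terms T_C = 252.59 K and T_H = 291.48 K, so ΔT = 38.89 K.
The reversible limit is COP_R = T_C/ΔT = 6.495, so W_min = Q_C/COP = Q_C·ΔT/T_C.
W_min = 200000 × 38.89/252.59 = 30790 kJ.

30800 kJ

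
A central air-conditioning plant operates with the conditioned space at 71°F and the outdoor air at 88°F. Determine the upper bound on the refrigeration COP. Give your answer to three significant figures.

In absolute terms T_C = 294.82 K and T_H = 304.26 K, so ΔT = 9.444 K.
For a reversible cycle, COP_Carnot = T_C/ΔT = 294.82/9.444 = 31.22.

31.2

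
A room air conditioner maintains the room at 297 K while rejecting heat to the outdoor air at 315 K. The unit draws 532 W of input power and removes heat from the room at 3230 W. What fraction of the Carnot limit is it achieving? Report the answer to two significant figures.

0.37

COP_actual = Q̇_C/Ẇ = 3230/532.0 = 6.071.
The reservoir spacing is ΔT = 315 − 297 = 18.00 K.
COP_Carnot = T_C/ΔT = 297.00/18.00 = 16.50.
η_II = COP_actual/COP_Carnot = 6.071/16.50 = 0.3680.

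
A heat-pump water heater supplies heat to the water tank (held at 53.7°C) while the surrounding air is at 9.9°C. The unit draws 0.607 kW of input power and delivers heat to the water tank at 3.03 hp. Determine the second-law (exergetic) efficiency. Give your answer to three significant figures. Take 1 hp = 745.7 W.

Converting, Q̇_H = 3.030 hp = 2.259 kW, so COP_actual = Q̇_H/Ẇ = 2.259/0.6070 = 3.722.
In absolute terms T_C = 283.05 K and T_H = 326.85 K, so ΔT = 43.80 K.
COP_Carnot = T_H/ΔT = 326.85/43.80 = 7.462.
η_II = COP_actual/COP_Carnot = 3.722/7.462 = 0.4988.

0.499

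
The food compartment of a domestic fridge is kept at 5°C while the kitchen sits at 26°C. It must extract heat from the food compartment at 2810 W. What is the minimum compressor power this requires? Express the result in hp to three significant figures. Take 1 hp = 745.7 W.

0.285 hp

In absolute terms T_C = 278.15 K and T_H = 299.15 K, so ΔT = 21.00 K.
COP_Carnot = T_C/ΔT = 278.15/21.00 = 13.25.
Ẇ_min = Q̇/COP_Carnot = 2810/13.25 = 212.2 W = 0.2845 hp.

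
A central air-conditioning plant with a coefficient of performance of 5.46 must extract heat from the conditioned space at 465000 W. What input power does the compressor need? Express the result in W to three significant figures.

Ẇ = Q̇_C/COP = 465000/5.46 = 85160 W.

85200 W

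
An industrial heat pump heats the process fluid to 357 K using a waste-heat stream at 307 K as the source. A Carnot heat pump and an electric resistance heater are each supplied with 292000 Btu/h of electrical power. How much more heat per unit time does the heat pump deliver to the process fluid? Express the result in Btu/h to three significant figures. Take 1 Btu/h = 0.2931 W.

1790000 Btu/h

The reservoir spacing is ΔT = 357 − 307 = 50.00 K.
COP_Carnot = T_H/ΔT = 357.00/50.00 = 7.140.
The heat pump delivers Q̇_H = COP × Ẇ = 2085000 Btu/h; the resistance heater delivers Ẇ = 292000 Btu/h.
Extra = (COP − 1)·Ẇ = 1793000 Btu/h.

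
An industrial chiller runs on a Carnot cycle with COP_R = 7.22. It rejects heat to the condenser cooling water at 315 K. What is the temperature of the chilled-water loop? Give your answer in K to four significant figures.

276.7 K

For a Carnot refrigerator COP_R = T_C/(T_H − T_C), so T_C = COP·T_H/(1 + COP).
With T_H = 315.00 K, T_C = 7.22 × 315.00/8.220 = 276.68 K.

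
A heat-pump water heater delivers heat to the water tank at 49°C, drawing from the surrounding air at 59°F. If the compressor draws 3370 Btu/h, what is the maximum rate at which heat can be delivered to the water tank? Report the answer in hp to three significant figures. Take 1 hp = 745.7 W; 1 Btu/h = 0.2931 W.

In absolute terms T_C = 288.15 K and T_H = 322.15 K, so ΔT = 34.00 K.
COP_Carnot = T_H/ΔT = 322.15/34.00 = 9.475.
Q̇_max = COP_Carnot × Ẇ = 9.475 × 3370 Btu/h = 31930 Btu/h = 12.55 hp.

12.6 hp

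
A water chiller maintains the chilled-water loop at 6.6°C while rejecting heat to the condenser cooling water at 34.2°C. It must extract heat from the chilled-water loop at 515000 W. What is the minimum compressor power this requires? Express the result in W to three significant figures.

In absolute terms T_C = 279.75 K and T_H = 307.35 K, so ΔT = 27.60 K.
COP_Carnot = T_C/ΔT = 279.75/27.60 = 10.14.
Ẇ_min = Q̇/COP_Carnot = 515000/10.14 = 50810 W.

50800 W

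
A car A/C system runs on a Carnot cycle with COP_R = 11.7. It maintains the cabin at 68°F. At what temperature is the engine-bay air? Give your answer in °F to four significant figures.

COP_R = T_C/(T_H − T_C) gives T_H − T_C = T_C/COP.
With T_C = 293.15 K, T_H = 293.15 × (1 + 1/11.7) = 318.21 K.
Converting, 318.21 K = 113.10°F.

113.1 °F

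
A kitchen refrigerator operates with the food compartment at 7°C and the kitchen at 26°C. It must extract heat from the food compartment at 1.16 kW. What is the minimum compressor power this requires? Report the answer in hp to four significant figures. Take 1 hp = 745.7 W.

In absolute terms T_C = 280.15 K and T_H = 299.15 K, so ΔT = 19.00 K.
COP_Carnot = T_C/ΔT = 280.15/19.00 = 14.74.
Ẇ_min = Q̇/COP_Carnot = 1.160/14.74 = 0.07867 kW = 0.1055 hp.

0.1055 hp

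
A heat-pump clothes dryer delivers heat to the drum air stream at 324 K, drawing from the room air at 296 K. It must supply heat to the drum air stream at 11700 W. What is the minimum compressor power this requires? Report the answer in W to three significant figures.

1010 W

The reservoir spacing is ΔT = 324 − 296 = 28.00 K.
COP_Carnot = T_H/ΔT = 324.00/28.00 = 11.57.
Ẇ_min = Q̇/COP_Carnot = 11700/11.57 = 1011 W.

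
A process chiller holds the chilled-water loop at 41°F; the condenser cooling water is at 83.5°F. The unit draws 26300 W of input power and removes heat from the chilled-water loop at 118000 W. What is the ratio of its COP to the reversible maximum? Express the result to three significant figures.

0.381

COP_actual = Q̇_C/Ẇ = 118000/26300 = 4.487.
In absolute terms T_C = 278.15 K and T_H = 301.76 K, so ΔT = 23.61 K.
COP_Carnot = T_C/ΔT = 278.15/23.61 = 11.78.
η_II = COP_actual/COP_Carnot = 4.487/11.78 = 0.3809.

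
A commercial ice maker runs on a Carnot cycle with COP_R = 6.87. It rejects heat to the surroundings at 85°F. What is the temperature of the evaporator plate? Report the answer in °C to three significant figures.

For a Carnot refrigerator COP_R = T_C/(T_H − T_C), so T_C = COP·T_H/(1 + COP).
With T_H = 302.59 K, T_C = 6.87 × 302.59/7.870 = 264.15 K.
Converting, 264.15 K = -9.00°C.

-9.00 °C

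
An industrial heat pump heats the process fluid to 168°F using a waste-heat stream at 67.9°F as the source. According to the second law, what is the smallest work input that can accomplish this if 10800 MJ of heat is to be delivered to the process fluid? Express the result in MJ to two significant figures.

In absolute terms T_C = 293.09 K and T_H = 348.71 K, so ΔT = 55.61 K.
The reversible limit is COP_HP = T_H/ΔT = 6.270, so W_min = Q_H/COP = Q_H·ΔT/T_H.
W_min = 10800 × 55.61/348.71 = 1722 MJ.

1700 MJ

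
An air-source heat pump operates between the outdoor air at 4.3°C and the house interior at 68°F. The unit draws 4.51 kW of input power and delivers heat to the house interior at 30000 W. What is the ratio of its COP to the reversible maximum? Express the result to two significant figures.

0.36

Converting, Q̇_H = 30000 W = 30.00 kW, so COP_actual = Q̇_H/Ẇ = 30.00/4.510 = 6.652.
In absolute terms T_C = 277.45 K and T_H = 293.15 K, so ΔT = 15.70 K.
COP_Carnot = T_H/ΔT = 293.15/15.70 = 18.67.
η_II = COP_actual/COP_Carnot = 6.652/18.67 = 0.3562.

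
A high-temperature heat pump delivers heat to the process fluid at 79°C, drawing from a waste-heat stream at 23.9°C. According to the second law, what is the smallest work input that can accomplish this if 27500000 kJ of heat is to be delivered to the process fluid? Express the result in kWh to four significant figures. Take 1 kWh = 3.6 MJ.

1195 kWh

In absolute terms T_C = 297.05 K and T_H = 352.15 K, so ΔT = 55.10 K.
The reversible limit is COP_HP = T_H/ΔT = 6.391, so W_min = Q_H/COP = Q_H·ΔT/T_H.
W_min = 27500000 × 55.10/352.15 = 4303000 kJ = 1195 kWh.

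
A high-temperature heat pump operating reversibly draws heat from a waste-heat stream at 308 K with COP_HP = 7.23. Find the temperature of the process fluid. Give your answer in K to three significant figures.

COP_HP = T_H/(T_H − T_C) rearranges to T_H = COP·T_C/(COP − 1).
With T_C = 308.00 K, T_H = 7.23 × 308.00/6.230 = 357.44 K.

357 K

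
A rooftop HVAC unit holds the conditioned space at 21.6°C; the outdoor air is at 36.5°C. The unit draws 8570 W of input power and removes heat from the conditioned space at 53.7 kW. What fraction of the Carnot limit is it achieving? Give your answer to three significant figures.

0.317

Converting, Q̇_C = 53.70 kW = 53700 W, so COP_actual = Q̇_C/Ẇ = 53700/8570 = 6.266.
In absolute terms T_C = 294.75 K and T_H = 309.65 K, so ΔT = 14.90 K.
COP_Carnot = T_C/ΔT = 294.75/14.90 = 19.78.
η_II = COP_actual/COP_Carnot = 6.266/19.78 = 0.3168.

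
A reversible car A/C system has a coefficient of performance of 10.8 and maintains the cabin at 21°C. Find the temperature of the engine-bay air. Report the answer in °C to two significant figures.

COP_R = T_C/(T_H − T_C) gives T_H − T_C = T_C/COP.
With T_C = 294.15 K, T_H = 294.15 × (1 + 1/10.8) = 321.39 K.
Converting, 321.39 K = 48.24°C.

48 °C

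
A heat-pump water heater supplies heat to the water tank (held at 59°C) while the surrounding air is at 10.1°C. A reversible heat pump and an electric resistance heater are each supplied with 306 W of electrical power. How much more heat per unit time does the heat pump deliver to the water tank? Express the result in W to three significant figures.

1770 W

In absolute terms T_C = 283.25 K and T_H = 332.15 K, so ΔT = 48.90 K.
COP_Carnot = T_H/ΔT = 332.15/48.90 = 6.792.
The heat pump delivers Q̇_H = COP × Ẇ = 2078 W; the resistance heater delivers Ẇ = 306.0 W.
Extra = (COP − 1)·Ẇ = 1772 W.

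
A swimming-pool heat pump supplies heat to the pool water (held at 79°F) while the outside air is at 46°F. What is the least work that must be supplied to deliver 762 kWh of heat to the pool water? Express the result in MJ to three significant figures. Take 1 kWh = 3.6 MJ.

168 MJ

In absolute terms T_C = 280.93 K and T_H = 299.26 K, so ΔT = 18.33 K.
The reversible limit is COP_HP = T_H/ΔT = 16.32, so W_min = Q_H/COP = Q_H·ΔT/T_H.
W_min = 762.0 × 18.33/299.26 = 46.68 kWh = 168.1 MJ.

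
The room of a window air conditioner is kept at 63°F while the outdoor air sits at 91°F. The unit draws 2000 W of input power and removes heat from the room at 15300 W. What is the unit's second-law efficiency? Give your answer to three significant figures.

COP_actual = Q̇_C/Ẇ = 15300/2000 = 7.650.
In absolute terms T_C = 290.37 K and T_H = 305.93 K, so ΔT = 15.56 K.
COP_Carnot = T_C/ΔT = 290.37/15.56 = 18.67.
η_II = COP_actual/COP_Carnot = 7.650/18.67 = 0.4098.

0.410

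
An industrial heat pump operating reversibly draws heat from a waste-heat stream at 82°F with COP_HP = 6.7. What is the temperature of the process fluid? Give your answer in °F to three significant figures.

177 °F

COP_HP = T_H/(T_H − T_C) rearranges to T_H = COP·T_C/(COP − 1).
With T_C = 300.93 K, T_H = 6.7 × 300.93/5.700 = 353.72 K.
Converting, 353.72 K = 177.03°F.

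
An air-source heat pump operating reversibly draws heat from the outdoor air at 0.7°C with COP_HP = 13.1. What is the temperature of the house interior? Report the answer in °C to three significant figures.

COP_HP = T_H/(T_H − T_C) rearranges to T_H = COP·T_C/(COP − 1).
With T_C = 273.85 K, T_H = 13.1 × 273.85/12.10 = 296.48 K.
Converting, 296.48 K = 23.33°C.

23.3 °C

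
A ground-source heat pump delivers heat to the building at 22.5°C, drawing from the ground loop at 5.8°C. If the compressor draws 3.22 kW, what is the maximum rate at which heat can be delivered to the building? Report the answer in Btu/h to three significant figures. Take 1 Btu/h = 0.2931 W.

194000 Btu/h

In absolute terms T_C = 278.95 K and T_H = 295.65 K, so ΔT = 16.70 K.
COP_Carnot = T_H/ΔT = 295.65/16.70 = 17.70.
Q̇_max = COP_Carnot × Ẇ = 17.70 × 3.220 kW = 57.01 kW = 194500 Btu/h.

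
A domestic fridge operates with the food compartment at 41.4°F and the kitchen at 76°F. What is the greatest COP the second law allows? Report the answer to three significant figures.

14.5

In absolute terms T_C = 278.37 K and T_H = 297.59 K, so ΔT = 19.22 K.
For a reversible cycle, COP_Carnot = T_C/ΔT = 278.37/19.22 = 14.48.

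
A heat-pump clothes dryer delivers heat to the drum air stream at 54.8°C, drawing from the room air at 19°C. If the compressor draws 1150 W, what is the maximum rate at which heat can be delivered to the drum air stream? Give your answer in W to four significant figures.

10530 W

In absolute terms T_C = 292.15 K and T_H = 327.95 K, so ΔT = 35.80 K.
COP_Carnot = T_H/ΔT = 327.95/35.80 = 9.161.
Q̇_max = COP_Carnot × Ẇ = 9.161 × 1150 W = 10530 W.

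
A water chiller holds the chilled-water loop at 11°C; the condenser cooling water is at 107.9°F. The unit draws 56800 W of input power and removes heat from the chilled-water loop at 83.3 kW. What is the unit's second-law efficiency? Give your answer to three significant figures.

0.161

Converting, Q̇_C = 83.30 kW = 83300 W, so COP_actual = Q̇_C/Ẇ = 83300/56800 = 1.467.
In absolute terms T_C = 284.15 K and T_H = 315.32 K, so ΔT = 31.17 K.
COP_Carnot = T_C/ΔT = 284.15/31.17 = 9.117.
η_II = COP_actual/COP_Carnot = 1.467/9.117 = 0.1609.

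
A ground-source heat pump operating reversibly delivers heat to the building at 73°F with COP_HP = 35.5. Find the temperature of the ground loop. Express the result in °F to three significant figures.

COP_HP = T_H/(T_H − T_C) gives T_H − T_C = T_H/COP.
With T_H = 295.93 K, T_C = 295.93 × (1 − 1/35.5) = 287.59 K.
Converting, 287.59 K = 58.00°F.

58.0 °F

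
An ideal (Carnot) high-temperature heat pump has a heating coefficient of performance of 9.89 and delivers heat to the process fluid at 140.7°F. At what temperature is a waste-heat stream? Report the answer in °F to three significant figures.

COP_HP = T_H/(T_H − T_C) gives T_H − T_C = T_H/COP.
With T_H = 333.54 K, T_C = 333.54 × (1 − 1/9.89) = 299.81 K.
Converting, 299.81 K = 80.00°F.

80.0 °F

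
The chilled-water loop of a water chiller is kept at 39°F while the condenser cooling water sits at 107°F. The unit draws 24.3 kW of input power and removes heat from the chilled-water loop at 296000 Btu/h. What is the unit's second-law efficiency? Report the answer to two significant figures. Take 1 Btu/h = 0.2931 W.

0.49

Converting, Q̇_C = 296000 Btu/h = 86.76 kW, so COP_actual = Q̇_C/Ẇ = 86.76/24.30 = 3.570.
In absolute terms T_C = 277.04 K and T_H = 314.82 K, so ΔT = 37.78 K.
COP_Carnot = T_C/ΔT = 277.04/37.78 = 7.333.
η_II = COP_actual/COP_Carnot = 3.570/7.333 = 0.4869.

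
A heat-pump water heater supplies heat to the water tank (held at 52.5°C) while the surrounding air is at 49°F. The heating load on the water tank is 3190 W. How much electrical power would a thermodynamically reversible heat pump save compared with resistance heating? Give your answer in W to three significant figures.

In absolute terms T_C = 282.59 K and T_H = 325.65 K, so ΔT = 43.06 K.
COP_Carnot = T_H/ΔT = 325.65/43.06 = 7.563.
Resistance heating needs Ẇ_res = Q̇_H = 3190 W; the reversible heat pump needs only Ẇ_hp = Q̇_H/COP = 421.8 W.
Saving = 3190 − 421.8 = 2768 W.

2770 W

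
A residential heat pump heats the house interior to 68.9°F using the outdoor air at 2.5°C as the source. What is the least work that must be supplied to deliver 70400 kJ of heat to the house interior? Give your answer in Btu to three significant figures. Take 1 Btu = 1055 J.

4090 Btu

In absolute terms T_C = 275.65 K and T_H = 293.65 K, so ΔT = 18.00 K.
The reversible limit is COP_HP = T_H/ΔT = 16.31, so W_min = Q_H/COP = Q_H·ΔT/T_H.
W_min = 70400 × 18.00/293.65 = 4315 kJ = 4090 Btu.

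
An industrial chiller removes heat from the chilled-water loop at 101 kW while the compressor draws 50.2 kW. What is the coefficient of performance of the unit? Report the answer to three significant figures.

2.01

The first law gives Q̇_H = Q̇_C + Ẇ, so the three rates are Q̇_C = 101.0, Q̇_H = 151.2, Ẇ = 50.20 kW.
COP_R = Q̇_C/Ẇ = 101.0/50.20 = 2.012.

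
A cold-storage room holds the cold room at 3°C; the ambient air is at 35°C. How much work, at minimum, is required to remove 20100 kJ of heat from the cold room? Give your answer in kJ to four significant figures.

In absolute terms T_C = 276.15 K and T_H = 308.15 K, so ΔT = 32.00 K.
The reversible limit is COP_R = T_C/ΔT = 8.630, so W_min = Q_C/COP = Q_C·ΔT/T_C.
W_min = 20100 × 32.00/276.15 = 2329 kJ.

2329 kJ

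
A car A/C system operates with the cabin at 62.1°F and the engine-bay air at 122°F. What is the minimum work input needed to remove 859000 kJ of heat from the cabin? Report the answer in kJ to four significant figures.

In absolute terms T_C = 289.87 K and T_H = 323.15 K, so ΔT = 33.28 K.
The reversible limit is COP_R = T_C/ΔT = 8.711, so W_min = Q_C/COP = Q_C·ΔT/T_C.
W_min = 859000 × 33.28/289.87 = 98610 kJ.

98610 kJ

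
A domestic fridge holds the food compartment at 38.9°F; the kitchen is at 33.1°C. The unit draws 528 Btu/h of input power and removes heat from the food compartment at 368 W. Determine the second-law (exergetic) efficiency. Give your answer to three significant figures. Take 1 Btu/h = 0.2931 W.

0.251

Converting, Q̇_C = 368.0 W = 1256 Btu/h, so COP_actual = Q̇_C/Ẇ = 1256/528.0 = 2.378.
In absolute terms T_C = 276.98 K and T_H = 306.25 K, so ΔT = 29.27 K.
COP_Carnot = T_C/ΔT = 276.98/29.27 = 9.464.
η_II = COP_actual/COP_Carnot = 2.378/9.464 = 0.2513.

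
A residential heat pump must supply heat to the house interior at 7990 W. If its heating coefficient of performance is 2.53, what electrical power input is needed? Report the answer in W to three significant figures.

3160 W

Ẇ = Q̇_H/COP_HP = 7990/2.53 = 3158 W.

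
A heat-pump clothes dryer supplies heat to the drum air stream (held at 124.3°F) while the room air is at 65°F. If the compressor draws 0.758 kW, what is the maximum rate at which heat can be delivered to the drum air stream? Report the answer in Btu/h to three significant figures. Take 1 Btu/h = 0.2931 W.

In absolute terms T_C = 291.48 K and T_H = 324.43 K, so ΔT = 32.94 K.
COP_Carnot = T_H/ΔT = 324.43/32.94 = 9.848.
Q̇_max = COP_Carnot × Ẇ = 9.848 × 0.7580 kW = 7.465 kW = 25470 Btu/h.

25500 Btu/h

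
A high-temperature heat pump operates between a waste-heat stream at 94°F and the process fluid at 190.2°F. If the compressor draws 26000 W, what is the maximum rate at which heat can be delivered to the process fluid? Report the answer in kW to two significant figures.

180 kW

In absolute terms T_C = 307.59 K and T_H = 361.04 K, so ΔT = 53.44 K.
COP_Carnot = T_H/ΔT = 361.04/53.44 = 6.755.
Q̇_max = COP_Carnot × Ẇ = 6.755 × 26000 W = 175600 W = 175.6 kW.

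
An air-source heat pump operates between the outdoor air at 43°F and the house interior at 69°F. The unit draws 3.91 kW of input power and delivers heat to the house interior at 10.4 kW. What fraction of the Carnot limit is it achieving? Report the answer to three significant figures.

COP_actual = Q̇_H/Ẇ = 10.40/3.910 = 2.660.
In absolute terms T_C = 279.26 K and T_H = 293.71 K, so ΔT = 14.44 K.
COP_Carnot = T_H/ΔT = 293.71/14.44 = 20.33.
η_II = COP_actual/COP_Carnot = 2.660/20.33 = 0.1308.

0.131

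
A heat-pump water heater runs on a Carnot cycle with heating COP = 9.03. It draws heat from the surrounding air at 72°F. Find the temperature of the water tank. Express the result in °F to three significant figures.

138 °F

COP_HP = T_H/(T_H − T_C) rearranges to T_H = COP·T_C/(COP − 1).
With T_C = 295.37 K, T_H = 9.03 × 295.37/8.030 = 332.16 K.
Converting, 332.16 K = 138.21°F.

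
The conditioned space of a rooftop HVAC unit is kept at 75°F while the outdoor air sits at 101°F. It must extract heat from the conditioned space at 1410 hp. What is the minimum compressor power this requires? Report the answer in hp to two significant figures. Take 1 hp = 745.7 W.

In absolute terms T_C = 297.04 K and T_H = 311.48 K, so ΔT = 14.44 K.
COP_Carnot = T_C/ΔT = 297.04/14.44 = 20.56.
Ẇ_min = Q̇/COP_Carnot = 1410/20.56 = 68.57 hp.

69 hp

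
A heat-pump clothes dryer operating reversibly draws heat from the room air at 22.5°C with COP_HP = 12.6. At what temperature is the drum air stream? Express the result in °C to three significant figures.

COP_HP = T_H/(T_H − T_C) rearranges to T_H = COP·T_C/(COP − 1).
With T_C = 295.65 K, T_H = 12.6 × 295.65/11.60 = 321.14 K.
Converting, 321.14 K = 47.99°C.

48.0 °C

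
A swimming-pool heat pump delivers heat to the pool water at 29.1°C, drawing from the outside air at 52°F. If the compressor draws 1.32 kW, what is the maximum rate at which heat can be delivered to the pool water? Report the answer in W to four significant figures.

22180 W

In absolute terms T_C = 284.26 K and T_H = 302.25 K, so ΔT = 17.99 K.
COP_Carnot = T_H/ΔT = 302.25/17.99 = 16.80.
Q̇_max = COP_Carnot × Ẇ = 16.80 × 1.320 kW = 22.18 kW = 22180 W.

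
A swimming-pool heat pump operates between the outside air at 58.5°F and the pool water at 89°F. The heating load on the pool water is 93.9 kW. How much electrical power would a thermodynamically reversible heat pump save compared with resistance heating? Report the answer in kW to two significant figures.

89 kW

In absolute terms T_C = 287.87 K and T_H = 304.82 K, so ΔT = 16.94 K.
COP_Carnot = T_H/ΔT = 304.82/16.94 = 17.99.
Resistance heating needs Ẇ_res = Q̇_H = 93.90 kW; the reversible heat pump needs only Ẇ_hp = Q̇_H/COP = 5.220 kW.
Saving = 93.90 − 5.220 = 88.68 kW.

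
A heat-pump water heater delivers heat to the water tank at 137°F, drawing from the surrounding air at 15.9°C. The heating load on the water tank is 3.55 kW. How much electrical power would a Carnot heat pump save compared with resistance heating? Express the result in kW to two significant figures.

In absolute terms T_C = 289.05 K and T_H = 331.48 K, so ΔT = 42.43 K.
COP_Carnot = T_H/ΔT = 331.48/42.43 = 7.812.
Resistance heating needs Ẇ_res = Q̇_H = 3.550 kW; the reversible heat pump needs only Ẇ_hp = Q̇_H/COP = 0.4544 kW.
Saving = 3.550 − 0.4544 = 3.096 kW.

3.1 kW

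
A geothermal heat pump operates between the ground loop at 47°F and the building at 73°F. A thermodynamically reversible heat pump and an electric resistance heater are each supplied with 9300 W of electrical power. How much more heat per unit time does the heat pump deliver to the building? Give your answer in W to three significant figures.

In absolute terms T_C = 281.48 K and T_H = 295.93 K, so ΔT = 14.44 K.
COP_Carnot = T_H/ΔT = 295.93/14.44 = 20.49.
The heat pump delivers Q̇_H = COP × Ẇ = 190500 W; the resistance heater delivers Ẇ = 9300 W.
Extra = (COP − 1)·Ẇ = 181200 W.

181000 W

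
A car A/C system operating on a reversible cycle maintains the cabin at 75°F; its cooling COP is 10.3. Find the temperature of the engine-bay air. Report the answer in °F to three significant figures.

COP_R = T_C/(T_H − T_C) gives T_H − T_C = T_C/COP.
With T_C = 297.04 K, T_H = 297.04 × (1 + 1/10.3) = 325.88 K.
Converting, 325.88 K = 126.91°F.

127 °F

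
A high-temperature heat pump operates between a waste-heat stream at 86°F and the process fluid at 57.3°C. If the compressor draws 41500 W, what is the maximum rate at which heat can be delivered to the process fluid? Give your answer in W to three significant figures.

In absolute terms T_C = 303.15 K and T_H = 330.45 K, so ΔT = 27.30 K.
COP_Carnot = T_H/ΔT = 330.45/27.30 = 12.10.
Q̇_max = COP_Carnot × Ẇ = 12.10 × 41500 W = 502300 W.

502000 W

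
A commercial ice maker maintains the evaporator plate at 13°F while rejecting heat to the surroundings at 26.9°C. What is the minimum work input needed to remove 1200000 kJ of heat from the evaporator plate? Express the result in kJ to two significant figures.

170000 kJ

In absolute terms T_C = 262.59 K and T_H = 300.05 K, so ΔT = 37.46 K.
The reversible limit is COP_R = T_C/ΔT = 7.011, so W_min = Q_C/COP = Q_C·ΔT/T_C.
W_min = 1200000 × 37.46/262.59 = 171200 kJ.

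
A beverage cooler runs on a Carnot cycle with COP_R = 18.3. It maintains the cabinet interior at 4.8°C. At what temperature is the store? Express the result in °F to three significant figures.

68.0 °F

COP_R = T_C/(T_H − T_C) gives T_H − T_C = T_C/COP.
With T_C = 277.95 K, T_H = 277.95 × (1 + 1/18.3) = 293.14 K.
Converting, 293.14 K = 67.98°F.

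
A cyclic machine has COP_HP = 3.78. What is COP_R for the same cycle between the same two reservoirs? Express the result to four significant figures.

2.780

Since Q_H = Q_C + W for any cycle, COP_R = Q_C/W = Q_H/W − 1.
COP_R = 3.78 − 1 = 2.78.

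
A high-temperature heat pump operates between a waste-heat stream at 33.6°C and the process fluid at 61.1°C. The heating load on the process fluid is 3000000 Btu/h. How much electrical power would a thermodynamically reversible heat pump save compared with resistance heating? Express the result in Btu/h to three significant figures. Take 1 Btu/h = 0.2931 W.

2750000 Btu/h

In absolute terms T_C = 306.75 K and T_H = 334.25 K, so ΔT = 27.50 K.
COP_Carnot = T_H/ΔT = 334.25/27.50 = 12.15.
Resistance heating needs Ẇ_res = Q̇_H = 3000000 Btu/h; the reversible heat pump needs only Ẇ_hp = Q̇_H/COP = 246800 Btu/h.
Saving = 3000000 − 246800 = 2753000 Btu/h.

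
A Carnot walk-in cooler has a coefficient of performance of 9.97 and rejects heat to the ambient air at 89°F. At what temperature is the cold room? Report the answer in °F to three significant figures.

For a Carnot refrigerator COP_R = T_C/(T_H − T_C), so T_C = COP·T_H/(1 + COP).
With T_H = 304.82 K, T_C = 9.97 × 304.82/10.97 = 277.03 K.
Converting, 277.03 K = 38.98°F.

39.0 °F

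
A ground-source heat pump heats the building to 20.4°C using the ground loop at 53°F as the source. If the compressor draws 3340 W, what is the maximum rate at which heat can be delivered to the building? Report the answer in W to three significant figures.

112000 W

In absolute terms T_C = 284.82 K and T_H = 293.55 K, so ΔT = 8.733 K.
COP_Carnot = T_H/ΔT = 293.55/8.733 = 33.61.
Q̇_max = COP_Carnot × Ẇ = 33.61 × 3340 W = 112300 W.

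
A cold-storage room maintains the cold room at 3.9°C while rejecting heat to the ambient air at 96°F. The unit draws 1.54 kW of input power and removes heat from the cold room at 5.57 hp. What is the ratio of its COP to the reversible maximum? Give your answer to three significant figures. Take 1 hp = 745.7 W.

0.308

Converting, Q̇_C = 5.570 hp = 4.154 kW, so COP_actual = Q̇_C/Ẇ = 4.154/1.540 = 2.697.
In absolute terms T_C = 277.05 K and T_H = 308.71 K, so ΔT = 31.66 K.
COP_Carnot = T_C/ΔT = 277.05/31.66 = 8.752.
η_II = COP_actual/COP_Carnot = 2.697/8.752 = 0.3082.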